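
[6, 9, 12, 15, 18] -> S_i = 6 + 3*i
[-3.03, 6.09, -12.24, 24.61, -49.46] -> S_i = -3.03*(-2.01)^i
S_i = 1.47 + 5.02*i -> [1.47, 6.49, 11.51, 16.53, 21.55]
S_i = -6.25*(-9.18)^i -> [-6.25, 57.38, -526.7, 4835.13, -44386.48]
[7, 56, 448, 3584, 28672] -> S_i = 7*8^i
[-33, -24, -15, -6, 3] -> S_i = -33 + 9*i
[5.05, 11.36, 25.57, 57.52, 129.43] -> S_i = 5.05*2.25^i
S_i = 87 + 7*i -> [87, 94, 101, 108, 115]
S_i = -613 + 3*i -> [-613, -610, -607, -604, -601]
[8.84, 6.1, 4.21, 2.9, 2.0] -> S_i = 8.84*0.69^i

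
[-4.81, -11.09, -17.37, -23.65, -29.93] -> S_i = -4.81 + -6.28*i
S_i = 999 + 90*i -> [999, 1089, 1179, 1269, 1359]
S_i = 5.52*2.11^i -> [5.52, 11.65, 24.58, 51.85, 109.41]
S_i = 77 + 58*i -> [77, 135, 193, 251, 309]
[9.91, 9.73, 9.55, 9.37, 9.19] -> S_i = 9.91 + -0.18*i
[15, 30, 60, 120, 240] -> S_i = 15*2^i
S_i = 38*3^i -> [38, 114, 342, 1026, 3078]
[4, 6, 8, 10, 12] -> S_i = 4 + 2*i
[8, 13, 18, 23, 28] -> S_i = 8 + 5*i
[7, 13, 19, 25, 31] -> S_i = 7 + 6*i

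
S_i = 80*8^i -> [80, 640, 5120, 40960, 327680]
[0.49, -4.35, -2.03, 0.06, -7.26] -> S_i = Random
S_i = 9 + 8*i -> [9, 17, 25, 33, 41]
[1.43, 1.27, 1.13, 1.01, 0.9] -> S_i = 1.43*0.89^i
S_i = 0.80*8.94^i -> [0.8, 7.15, 63.94, 571.61, 5110.23]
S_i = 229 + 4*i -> [229, 233, 237, 241, 245]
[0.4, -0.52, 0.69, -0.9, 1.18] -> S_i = 0.40*(-1.31)^i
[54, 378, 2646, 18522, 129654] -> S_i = 54*7^i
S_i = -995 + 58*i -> [-995, -937, -879, -821, -763]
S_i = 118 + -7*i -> [118, 111, 104, 97, 90]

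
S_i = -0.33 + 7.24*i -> [-0.33, 6.91, 14.15, 21.39, 28.63]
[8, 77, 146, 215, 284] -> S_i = 8 + 69*i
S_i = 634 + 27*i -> [634, 661, 688, 715, 742]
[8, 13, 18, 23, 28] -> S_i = 8 + 5*i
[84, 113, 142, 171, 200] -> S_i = 84 + 29*i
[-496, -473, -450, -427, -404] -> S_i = -496 + 23*i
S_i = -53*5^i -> [-53, -265, -1325, -6625, -33125]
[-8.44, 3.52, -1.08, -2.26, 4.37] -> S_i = Random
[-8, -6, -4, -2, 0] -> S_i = -8 + 2*i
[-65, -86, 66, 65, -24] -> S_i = Random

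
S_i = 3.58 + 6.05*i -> [3.58, 9.63, 15.68, 21.73, 27.78]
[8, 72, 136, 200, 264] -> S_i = 8 + 64*i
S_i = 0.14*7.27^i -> [0.14, 1.02, 7.4, 53.79, 391.08]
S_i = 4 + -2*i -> [4, 2, 0, -2, -4]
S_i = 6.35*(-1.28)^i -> [6.35, -8.13, 10.4, -13.32, 17.05]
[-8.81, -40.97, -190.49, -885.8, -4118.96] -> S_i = -8.81*4.65^i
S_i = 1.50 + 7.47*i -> [1.5, 8.97, 16.44, 23.91, 31.38]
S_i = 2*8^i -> [2, 16, 128, 1024, 8192]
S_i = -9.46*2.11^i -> [-9.46, -19.96, -42.12, -88.87, -187.51]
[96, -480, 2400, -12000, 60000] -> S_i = 96*-5^i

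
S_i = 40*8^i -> [40, 320, 2560, 20480, 163840]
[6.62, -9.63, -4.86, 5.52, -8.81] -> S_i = Random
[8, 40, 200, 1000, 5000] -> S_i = 8*5^i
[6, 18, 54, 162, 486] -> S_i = 6*3^i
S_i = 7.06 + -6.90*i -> [7.06, 0.16, -6.74, -13.64, -20.54]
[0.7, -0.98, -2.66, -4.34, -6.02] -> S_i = 0.70 + -1.68*i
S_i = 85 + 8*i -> [85, 93, 101, 109, 117]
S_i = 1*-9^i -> [1, -9, 81, -729, 6561]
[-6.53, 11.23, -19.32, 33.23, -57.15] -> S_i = -6.53*(-1.72)^i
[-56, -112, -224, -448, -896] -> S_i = -56*2^i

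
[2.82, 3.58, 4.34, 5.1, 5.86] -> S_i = 2.82 + 0.76*i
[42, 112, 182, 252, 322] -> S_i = 42 + 70*i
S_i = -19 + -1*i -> [-19, -20, -21, -22, -23]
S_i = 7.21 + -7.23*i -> [7.21, -0.02, -7.25, -14.48, -21.71]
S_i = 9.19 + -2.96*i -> [9.19, 6.23, 3.27, 0.31, -2.65]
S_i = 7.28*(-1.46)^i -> [7.28, -10.63, 15.52, -22.66, 33.08]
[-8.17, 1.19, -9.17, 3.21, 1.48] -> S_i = Random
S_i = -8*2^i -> [-8, -16, -32, -64, -128]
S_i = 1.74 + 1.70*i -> [1.74, 3.44, 5.14, 6.84, 8.54]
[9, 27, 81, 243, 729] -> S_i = 9*3^i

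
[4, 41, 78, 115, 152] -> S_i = 4 + 37*i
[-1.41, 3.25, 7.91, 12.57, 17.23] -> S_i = -1.41 + 4.66*i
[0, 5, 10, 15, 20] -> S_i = 0 + 5*i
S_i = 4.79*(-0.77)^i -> [4.79, -3.69, 2.84, -2.19, 1.68]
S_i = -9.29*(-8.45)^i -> [-9.29, 78.5, -663.33, 5605.13, -47363.36]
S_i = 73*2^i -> [73, 146, 292, 584, 1168]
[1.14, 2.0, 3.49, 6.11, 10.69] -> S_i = 1.14*1.75^i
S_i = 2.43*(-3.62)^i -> [2.43, -8.8, 31.84, -115.27, 417.29]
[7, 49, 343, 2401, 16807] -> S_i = 7*7^i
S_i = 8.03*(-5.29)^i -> [8.03, -42.48, 224.71, -1188.73, 6288.37]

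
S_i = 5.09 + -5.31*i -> [5.09, -0.22, -5.53, -10.84, -16.15]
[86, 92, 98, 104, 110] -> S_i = 86 + 6*i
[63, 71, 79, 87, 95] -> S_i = 63 + 8*i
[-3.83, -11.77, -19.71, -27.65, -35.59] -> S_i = -3.83 + -7.94*i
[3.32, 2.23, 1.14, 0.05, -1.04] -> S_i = 3.32 + -1.09*i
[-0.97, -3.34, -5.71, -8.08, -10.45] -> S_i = -0.97 + -2.37*i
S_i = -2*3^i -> [-2, -6, -18, -54, -162]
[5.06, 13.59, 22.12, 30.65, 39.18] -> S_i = 5.06 + 8.53*i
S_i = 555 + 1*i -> [555, 556, 557, 558, 559]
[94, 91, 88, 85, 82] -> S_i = 94 + -3*i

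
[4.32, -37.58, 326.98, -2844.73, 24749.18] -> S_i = 4.32*(-8.70)^i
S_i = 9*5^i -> [9, 45, 225, 1125, 5625]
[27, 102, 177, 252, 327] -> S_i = 27 + 75*i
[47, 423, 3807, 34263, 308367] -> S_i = 47*9^i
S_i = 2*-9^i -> [2, -18, 162, -1458, 13122]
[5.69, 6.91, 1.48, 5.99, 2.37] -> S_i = Random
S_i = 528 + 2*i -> [528, 530, 532, 534, 536]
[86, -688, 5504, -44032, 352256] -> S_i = 86*-8^i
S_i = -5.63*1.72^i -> [-5.63, -9.68, -16.66, -28.65, -49.27]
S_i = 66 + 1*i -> [66, 67, 68, 69, 70]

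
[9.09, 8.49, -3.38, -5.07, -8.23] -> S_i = Random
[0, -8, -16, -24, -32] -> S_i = 0 + -8*i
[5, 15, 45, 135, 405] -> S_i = 5*3^i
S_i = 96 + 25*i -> [96, 121, 146, 171, 196]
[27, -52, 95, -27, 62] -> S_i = Random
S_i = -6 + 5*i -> [-6, -1, 4, 9, 14]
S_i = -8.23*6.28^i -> [-8.23, -51.68, -324.58, -2038.35, -12800.84]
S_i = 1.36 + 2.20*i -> [1.36, 3.56, 5.76, 7.96, 10.16]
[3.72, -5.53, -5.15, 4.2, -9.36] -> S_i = Random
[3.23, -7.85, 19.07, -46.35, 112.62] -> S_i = 3.23*(-2.43)^i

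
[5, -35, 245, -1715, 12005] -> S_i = 5*-7^i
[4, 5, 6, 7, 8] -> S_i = 4 + 1*i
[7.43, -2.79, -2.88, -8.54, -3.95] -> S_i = Random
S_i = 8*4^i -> [8, 32, 128, 512, 2048]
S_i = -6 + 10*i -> [-6, 4, 14, 24, 34]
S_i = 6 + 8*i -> [6, 14, 22, 30, 38]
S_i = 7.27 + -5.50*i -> [7.27, 1.77, -3.73, -9.23, -14.73]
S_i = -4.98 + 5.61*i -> [-4.98, 0.63, 6.24, 11.85, 17.46]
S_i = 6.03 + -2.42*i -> [6.03, 3.61, 1.19, -1.23, -3.65]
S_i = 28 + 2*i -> [28, 30, 32, 34, 36]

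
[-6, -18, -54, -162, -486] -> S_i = -6*3^i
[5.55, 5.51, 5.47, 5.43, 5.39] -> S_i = 5.55 + -0.04*i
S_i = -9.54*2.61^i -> [-9.54, -24.9, -64.99, -169.62, -442.7]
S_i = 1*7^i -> [1, 7, 49, 343, 2401]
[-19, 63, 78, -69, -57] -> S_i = Random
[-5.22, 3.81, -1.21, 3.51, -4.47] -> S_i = Random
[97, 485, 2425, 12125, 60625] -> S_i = 97*5^i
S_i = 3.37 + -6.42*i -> [3.37, -3.05, -9.47, -15.89, -22.31]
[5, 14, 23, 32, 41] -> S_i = 5 + 9*i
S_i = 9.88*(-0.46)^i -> [9.88, -4.54, 2.09, -0.96, 0.44]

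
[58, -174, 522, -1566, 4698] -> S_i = 58*-3^i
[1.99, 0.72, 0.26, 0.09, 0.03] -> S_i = 1.99*0.36^i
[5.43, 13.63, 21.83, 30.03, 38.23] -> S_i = 5.43 + 8.20*i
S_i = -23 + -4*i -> [-23, -27, -31, -35, -39]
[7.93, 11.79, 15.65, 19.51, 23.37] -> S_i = 7.93 + 3.86*i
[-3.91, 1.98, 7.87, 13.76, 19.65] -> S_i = -3.91 + 5.89*i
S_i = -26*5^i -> [-26, -130, -650, -3250, -16250]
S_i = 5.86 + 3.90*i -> [5.86, 9.76, 13.66, 17.56, 21.46]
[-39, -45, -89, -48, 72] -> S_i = Random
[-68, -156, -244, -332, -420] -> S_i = -68 + -88*i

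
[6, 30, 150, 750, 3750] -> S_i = 6*5^i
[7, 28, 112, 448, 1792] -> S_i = 7*4^i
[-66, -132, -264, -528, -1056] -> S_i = -66*2^i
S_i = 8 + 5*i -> [8, 13, 18, 23, 28]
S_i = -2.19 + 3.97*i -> [-2.19, 1.78, 5.75, 9.72, 13.69]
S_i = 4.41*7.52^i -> [4.41, 33.16, 249.39, 1875.39, 14102.95]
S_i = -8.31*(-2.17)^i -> [-8.31, 18.03, -39.13, 84.91, -184.26]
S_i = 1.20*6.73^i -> [1.2, 8.08, 54.35, 365.79, 2461.74]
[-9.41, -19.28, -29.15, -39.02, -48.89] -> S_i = -9.41 + -9.87*i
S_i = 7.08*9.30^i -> [7.08, 65.84, 612.35, 5694.85, 52962.08]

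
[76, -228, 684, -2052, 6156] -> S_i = 76*-3^i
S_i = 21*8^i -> [21, 168, 1344, 10752, 86016]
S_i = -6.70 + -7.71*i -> [-6.7, -14.41, -22.12, -29.83, -37.54]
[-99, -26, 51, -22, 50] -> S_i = Random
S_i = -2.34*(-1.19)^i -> [-2.34, 2.78, -3.31, 3.94, -4.69]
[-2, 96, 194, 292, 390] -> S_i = -2 + 98*i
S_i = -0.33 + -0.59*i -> [-0.33, -0.92, -1.51, -2.1, -2.69]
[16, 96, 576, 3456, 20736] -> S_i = 16*6^i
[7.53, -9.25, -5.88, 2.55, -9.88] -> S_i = Random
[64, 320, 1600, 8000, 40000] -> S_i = 64*5^i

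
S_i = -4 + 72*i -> [-4, 68, 140, 212, 284]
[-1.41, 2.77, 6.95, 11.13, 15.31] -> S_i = -1.41 + 4.18*i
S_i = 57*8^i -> [57, 456, 3648, 29184, 233472]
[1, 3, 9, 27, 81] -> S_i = 1*3^i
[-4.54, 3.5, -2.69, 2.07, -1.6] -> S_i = -4.54*(-0.77)^i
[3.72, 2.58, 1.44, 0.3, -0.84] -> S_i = 3.72 + -1.14*i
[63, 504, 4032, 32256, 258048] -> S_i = 63*8^i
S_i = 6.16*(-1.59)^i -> [6.16, -9.79, 15.57, -24.76, 39.37]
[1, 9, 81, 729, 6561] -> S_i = 1*9^i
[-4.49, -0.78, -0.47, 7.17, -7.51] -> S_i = Random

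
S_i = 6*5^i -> [6, 30, 150, 750, 3750]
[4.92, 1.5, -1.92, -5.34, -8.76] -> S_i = 4.92 + -3.42*i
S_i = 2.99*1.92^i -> [2.99, 5.74, 11.02, 21.16, 40.63]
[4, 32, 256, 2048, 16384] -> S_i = 4*8^i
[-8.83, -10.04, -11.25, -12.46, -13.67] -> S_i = -8.83 + -1.21*i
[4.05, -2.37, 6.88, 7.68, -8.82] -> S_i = Random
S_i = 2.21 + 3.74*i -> [2.21, 5.95, 9.69, 13.43, 17.17]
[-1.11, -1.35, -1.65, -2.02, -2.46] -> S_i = -1.11*1.22^i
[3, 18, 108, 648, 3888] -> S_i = 3*6^i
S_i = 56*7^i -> [56, 392, 2744, 19208, 134456]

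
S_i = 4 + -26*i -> [4, -22, -48, -74, -100]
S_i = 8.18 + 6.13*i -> [8.18, 14.31, 20.44, 26.57, 32.7]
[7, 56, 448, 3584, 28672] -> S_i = 7*8^i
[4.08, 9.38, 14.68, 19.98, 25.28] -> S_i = 4.08 + 5.30*i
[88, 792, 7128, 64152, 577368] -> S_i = 88*9^i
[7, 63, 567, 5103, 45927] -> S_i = 7*9^i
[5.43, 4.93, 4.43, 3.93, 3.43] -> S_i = 5.43 + -0.50*i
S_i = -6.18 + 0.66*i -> [-6.18, -5.52, -4.86, -4.2, -3.54]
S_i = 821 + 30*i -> [821, 851, 881, 911, 941]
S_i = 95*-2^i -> [95, -190, 380, -760, 1520]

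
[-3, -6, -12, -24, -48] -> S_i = -3*2^i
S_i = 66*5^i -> [66, 330, 1650, 8250, 41250]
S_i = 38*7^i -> [38, 266, 1862, 13034, 91238]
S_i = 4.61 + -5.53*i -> [4.61, -0.92, -6.45, -11.98, -17.51]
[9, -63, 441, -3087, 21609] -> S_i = 9*-7^i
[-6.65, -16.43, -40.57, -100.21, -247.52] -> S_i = -6.65*2.47^i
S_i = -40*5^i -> [-40, -200, -1000, -5000, -25000]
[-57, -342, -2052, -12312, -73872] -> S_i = -57*6^i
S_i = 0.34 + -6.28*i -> [0.34, -5.94, -12.22, -18.5, -24.78]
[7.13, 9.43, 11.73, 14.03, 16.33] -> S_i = 7.13 + 2.30*i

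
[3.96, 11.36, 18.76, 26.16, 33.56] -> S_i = 3.96 + 7.40*i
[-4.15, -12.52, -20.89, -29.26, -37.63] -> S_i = -4.15 + -8.37*i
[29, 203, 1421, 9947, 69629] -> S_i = 29*7^i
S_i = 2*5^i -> [2, 10, 50, 250, 1250]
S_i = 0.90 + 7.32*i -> [0.9, 8.22, 15.54, 22.86, 30.18]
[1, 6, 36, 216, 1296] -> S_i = 1*6^i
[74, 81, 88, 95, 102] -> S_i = 74 + 7*i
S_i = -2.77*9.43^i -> [-2.77, -26.12, -246.32, -2322.82, -21904.16]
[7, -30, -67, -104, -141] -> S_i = 7 + -37*i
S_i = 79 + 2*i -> [79, 81, 83, 85, 87]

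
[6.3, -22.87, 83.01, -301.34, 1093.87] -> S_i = 6.30*(-3.63)^i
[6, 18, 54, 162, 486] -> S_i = 6*3^i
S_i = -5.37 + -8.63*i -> [-5.37, -14.0, -22.63, -31.26, -39.89]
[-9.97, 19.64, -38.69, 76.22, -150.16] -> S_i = -9.97*(-1.97)^i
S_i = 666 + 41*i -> [666, 707, 748, 789, 830]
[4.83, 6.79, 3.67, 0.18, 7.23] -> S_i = Random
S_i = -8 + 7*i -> [-8, -1, 6, 13, 20]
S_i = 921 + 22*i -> [921, 943, 965, 987, 1009]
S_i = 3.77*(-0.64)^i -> [3.77, -2.41, 1.54, -0.99, 0.63]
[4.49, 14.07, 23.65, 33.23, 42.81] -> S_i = 4.49 + 9.58*i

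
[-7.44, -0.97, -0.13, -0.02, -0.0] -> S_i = -7.44*0.13^i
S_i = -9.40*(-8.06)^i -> [-9.4, 75.76, -610.66, 4921.9, -39670.53]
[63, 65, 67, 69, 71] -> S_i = 63 + 2*i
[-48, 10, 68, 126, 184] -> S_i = -48 + 58*i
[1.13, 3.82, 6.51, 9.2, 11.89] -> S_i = 1.13 + 2.69*i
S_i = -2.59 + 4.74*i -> [-2.59, 2.15, 6.89, 11.63, 16.37]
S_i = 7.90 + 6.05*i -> [7.9, 13.95, 20.0, 26.05, 32.1]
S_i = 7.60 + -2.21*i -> [7.6, 5.39, 3.18, 0.97, -1.24]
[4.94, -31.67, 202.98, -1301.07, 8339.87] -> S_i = 4.94*(-6.41)^i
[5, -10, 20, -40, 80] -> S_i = 5*-2^i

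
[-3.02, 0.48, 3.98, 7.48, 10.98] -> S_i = -3.02 + 3.50*i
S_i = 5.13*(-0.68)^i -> [5.13, -3.49, 2.37, -1.61, 1.1]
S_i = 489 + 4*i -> [489, 493, 497, 501, 505]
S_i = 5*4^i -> [5, 20, 80, 320, 1280]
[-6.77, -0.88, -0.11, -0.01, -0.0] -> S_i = -6.77*0.13^i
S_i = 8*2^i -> [8, 16, 32, 64, 128]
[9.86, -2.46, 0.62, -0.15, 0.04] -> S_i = 9.86*(-0.25)^i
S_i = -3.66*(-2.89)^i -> [-3.66, 10.58, -30.57, 88.34, -255.31]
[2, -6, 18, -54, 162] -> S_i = 2*-3^i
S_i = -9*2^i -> [-9, -18, -36, -72, -144]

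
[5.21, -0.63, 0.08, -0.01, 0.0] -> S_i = 5.21*(-0.12)^i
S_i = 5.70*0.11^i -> [5.7, 0.63, 0.07, 0.01, 0.0]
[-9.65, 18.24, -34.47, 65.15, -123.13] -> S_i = -9.65*(-1.89)^i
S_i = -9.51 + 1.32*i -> [-9.51, -8.19, -6.87, -5.55, -4.23]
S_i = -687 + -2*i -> [-687, -689, -691, -693, -695]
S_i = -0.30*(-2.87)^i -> [-0.3, 0.86, -2.47, 7.09, -20.35]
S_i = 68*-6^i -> [68, -408, 2448, -14688, 88128]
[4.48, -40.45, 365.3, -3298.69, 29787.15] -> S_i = 4.48*(-9.03)^i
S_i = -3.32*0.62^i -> [-3.32, -2.06, -1.28, -0.79, -0.49]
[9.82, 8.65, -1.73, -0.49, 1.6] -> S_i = Random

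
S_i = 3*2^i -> [3, 6, 12, 24, 48]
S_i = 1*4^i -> [1, 4, 16, 64, 256]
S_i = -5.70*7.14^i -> [-5.7, -40.7, -290.58, -2074.77, -14813.84]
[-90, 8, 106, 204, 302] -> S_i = -90 + 98*i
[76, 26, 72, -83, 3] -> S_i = Random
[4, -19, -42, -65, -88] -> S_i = 4 + -23*i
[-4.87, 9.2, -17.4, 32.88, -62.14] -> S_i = -4.87*(-1.89)^i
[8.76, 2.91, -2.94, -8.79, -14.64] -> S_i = 8.76 + -5.85*i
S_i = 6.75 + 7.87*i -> [6.75, 14.62, 22.49, 30.36, 38.23]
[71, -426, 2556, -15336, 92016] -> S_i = 71*-6^i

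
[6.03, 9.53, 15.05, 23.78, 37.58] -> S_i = 6.03*1.58^i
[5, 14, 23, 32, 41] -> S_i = 5 + 9*i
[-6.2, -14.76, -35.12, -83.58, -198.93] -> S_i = -6.20*2.38^i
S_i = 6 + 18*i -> [6, 24, 42, 60, 78]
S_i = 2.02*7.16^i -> [2.02, 14.46, 103.56, 741.46, 5308.89]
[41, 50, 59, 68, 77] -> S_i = 41 + 9*i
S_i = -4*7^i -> [-4, -28, -196, -1372, -9604]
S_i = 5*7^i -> [5, 35, 245, 1715, 12005]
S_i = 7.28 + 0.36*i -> [7.28, 7.64, 8.0, 8.36, 8.72]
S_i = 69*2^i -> [69, 138, 276, 552, 1104]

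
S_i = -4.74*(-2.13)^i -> [-4.74, 10.1, -21.5, 45.81, -97.57]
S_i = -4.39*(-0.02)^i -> [-4.39, 0.09, -0.0, 0.0, -0.0]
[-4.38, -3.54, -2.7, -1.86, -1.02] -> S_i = -4.38 + 0.84*i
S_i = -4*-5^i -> [-4, 20, -100, 500, -2500]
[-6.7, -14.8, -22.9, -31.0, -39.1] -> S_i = -6.70 + -8.10*i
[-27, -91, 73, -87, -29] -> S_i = Random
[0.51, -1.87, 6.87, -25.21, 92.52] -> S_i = 0.51*(-3.67)^i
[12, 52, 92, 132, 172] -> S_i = 12 + 40*i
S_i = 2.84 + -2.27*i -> [2.84, 0.57, -1.7, -3.97, -6.24]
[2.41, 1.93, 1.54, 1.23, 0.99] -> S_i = 2.41*0.80^i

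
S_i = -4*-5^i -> [-4, 20, -100, 500, -2500]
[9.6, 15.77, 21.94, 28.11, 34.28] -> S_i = 9.60 + 6.17*i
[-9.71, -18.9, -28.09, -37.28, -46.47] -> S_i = -9.71 + -9.19*i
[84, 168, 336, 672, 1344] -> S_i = 84*2^i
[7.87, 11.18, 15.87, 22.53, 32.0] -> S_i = 7.87*1.42^i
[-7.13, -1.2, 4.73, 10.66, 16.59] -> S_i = -7.13 + 5.93*i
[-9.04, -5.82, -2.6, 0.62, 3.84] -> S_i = -9.04 + 3.22*i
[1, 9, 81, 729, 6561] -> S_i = 1*9^i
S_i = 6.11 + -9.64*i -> [6.11, -3.53, -13.17, -22.81, -32.45]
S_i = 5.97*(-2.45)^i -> [5.97, -14.63, 35.83, -87.8, 215.1]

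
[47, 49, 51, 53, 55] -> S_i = 47 + 2*i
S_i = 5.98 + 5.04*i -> [5.98, 11.02, 16.06, 21.1, 26.14]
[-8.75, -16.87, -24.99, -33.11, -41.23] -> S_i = -8.75 + -8.12*i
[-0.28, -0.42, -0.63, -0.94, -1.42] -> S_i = -0.28*1.50^i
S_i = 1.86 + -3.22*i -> [1.86, -1.36, -4.58, -7.8, -11.02]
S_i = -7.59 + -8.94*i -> [-7.59, -16.53, -25.47, -34.41, -43.35]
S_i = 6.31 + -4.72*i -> [6.31, 1.59, -3.13, -7.85, -12.57]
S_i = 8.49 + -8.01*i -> [8.49, 0.48, -7.53, -15.54, -23.55]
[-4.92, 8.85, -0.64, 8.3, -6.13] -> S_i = Random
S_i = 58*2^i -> [58, 116, 232, 464, 928]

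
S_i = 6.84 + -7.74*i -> [6.84, -0.9, -8.64, -16.38, -24.12]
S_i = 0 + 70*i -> [0, 70, 140, 210, 280]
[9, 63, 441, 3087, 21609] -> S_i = 9*7^i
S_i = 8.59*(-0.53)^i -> [8.59, -4.55, 2.41, -1.28, 0.68]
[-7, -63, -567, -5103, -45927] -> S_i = -7*9^i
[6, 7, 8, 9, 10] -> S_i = 6 + 1*i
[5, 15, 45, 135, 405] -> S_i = 5*3^i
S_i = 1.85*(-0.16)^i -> [1.85, -0.3, 0.05, -0.01, 0.0]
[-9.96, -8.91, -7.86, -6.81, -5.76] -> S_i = -9.96 + 1.05*i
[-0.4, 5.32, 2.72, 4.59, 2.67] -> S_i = Random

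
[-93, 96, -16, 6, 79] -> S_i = Random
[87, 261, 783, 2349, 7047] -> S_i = 87*3^i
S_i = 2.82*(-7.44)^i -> [2.82, -20.98, 156.1, -1161.36, 8640.54]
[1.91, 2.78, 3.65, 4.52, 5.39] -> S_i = 1.91 + 0.87*i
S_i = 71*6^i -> [71, 426, 2556, 15336, 92016]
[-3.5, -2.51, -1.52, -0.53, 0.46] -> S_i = -3.50 + 0.99*i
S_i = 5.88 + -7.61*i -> [5.88, -1.73, -9.34, -16.95, -24.56]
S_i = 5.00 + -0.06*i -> [5.0, 4.94, 4.88, 4.82, 4.76]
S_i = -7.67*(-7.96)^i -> [-7.67, 61.05, -485.98, 3868.43, -30792.69]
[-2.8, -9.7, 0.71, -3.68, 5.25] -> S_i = Random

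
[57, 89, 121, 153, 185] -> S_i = 57 + 32*i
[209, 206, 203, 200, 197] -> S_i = 209 + -3*i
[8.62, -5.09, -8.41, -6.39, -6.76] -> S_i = Random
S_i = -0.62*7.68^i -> [-0.62, -4.76, -36.57, -280.85, -2156.93]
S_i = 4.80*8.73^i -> [4.8, 41.9, 365.82, 3193.63, 27880.35]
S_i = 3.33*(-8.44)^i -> [3.33, -28.11, 237.21, -2002.03, 16897.17]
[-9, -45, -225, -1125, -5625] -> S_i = -9*5^i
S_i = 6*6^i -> [6, 36, 216, 1296, 7776]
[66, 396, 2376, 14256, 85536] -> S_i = 66*6^i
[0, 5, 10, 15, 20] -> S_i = 0 + 5*i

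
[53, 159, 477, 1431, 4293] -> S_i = 53*3^i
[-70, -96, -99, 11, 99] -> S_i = Random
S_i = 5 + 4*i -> [5, 9, 13, 17, 21]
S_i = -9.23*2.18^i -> [-9.23, -20.12, -43.86, -95.62, -208.46]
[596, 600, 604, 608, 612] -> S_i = 596 + 4*i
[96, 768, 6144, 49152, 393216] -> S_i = 96*8^i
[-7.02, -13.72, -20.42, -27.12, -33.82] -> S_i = -7.02 + -6.70*i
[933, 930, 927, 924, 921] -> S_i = 933 + -3*i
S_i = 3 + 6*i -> [3, 9, 15, 21, 27]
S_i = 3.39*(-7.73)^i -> [3.39, -26.2, 202.56, -1565.81, 12103.69]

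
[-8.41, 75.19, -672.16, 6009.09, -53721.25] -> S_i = -8.41*(-8.94)^i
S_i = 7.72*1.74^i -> [7.72, 13.43, 23.37, 40.67, 70.76]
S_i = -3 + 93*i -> [-3, 90, 183, 276, 369]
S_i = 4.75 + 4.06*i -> [4.75, 8.81, 12.87, 16.93, 20.99]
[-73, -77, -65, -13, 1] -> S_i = Random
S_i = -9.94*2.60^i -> [-9.94, -25.84, -67.19, -174.71, -454.23]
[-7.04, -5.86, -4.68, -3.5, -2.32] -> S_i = -7.04 + 1.18*i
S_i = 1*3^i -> [1, 3, 9, 27, 81]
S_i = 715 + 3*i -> [715, 718, 721, 724, 727]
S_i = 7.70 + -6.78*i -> [7.7, 0.92, -5.86, -12.64, -19.42]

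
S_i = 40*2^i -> [40, 80, 160, 320, 640]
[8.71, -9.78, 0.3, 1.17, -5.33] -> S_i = Random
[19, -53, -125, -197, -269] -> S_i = 19 + -72*i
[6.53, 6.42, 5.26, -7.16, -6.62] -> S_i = Random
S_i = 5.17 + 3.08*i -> [5.17, 8.25, 11.33, 14.41, 17.49]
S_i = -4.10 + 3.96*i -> [-4.1, -0.14, 3.82, 7.78, 11.74]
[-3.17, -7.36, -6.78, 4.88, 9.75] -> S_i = Random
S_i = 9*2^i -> [9, 18, 36, 72, 144]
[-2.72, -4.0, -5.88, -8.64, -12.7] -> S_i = -2.72*1.47^i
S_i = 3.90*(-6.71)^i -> [3.9, -26.17, 175.59, -1178.24, 7905.96]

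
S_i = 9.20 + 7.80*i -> [9.2, 17.0, 24.8, 32.6, 40.4]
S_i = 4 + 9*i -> [4, 13, 22, 31, 40]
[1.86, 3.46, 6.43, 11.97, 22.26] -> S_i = 1.86*1.86^i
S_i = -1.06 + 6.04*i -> [-1.06, 4.98, 11.02, 17.06, 23.1]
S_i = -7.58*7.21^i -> [-7.58, -54.65, -394.04, -2841.02, -20483.79]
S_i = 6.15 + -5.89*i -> [6.15, 0.26, -5.63, -11.52, -17.41]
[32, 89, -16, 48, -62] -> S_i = Random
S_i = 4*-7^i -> [4, -28, 196, -1372, 9604]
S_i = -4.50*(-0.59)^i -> [-4.5, 2.66, -1.57, 0.92, -0.55]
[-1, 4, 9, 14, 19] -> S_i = -1 + 5*i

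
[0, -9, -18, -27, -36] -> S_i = 0 + -9*i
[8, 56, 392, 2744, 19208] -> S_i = 8*7^i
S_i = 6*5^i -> [6, 30, 150, 750, 3750]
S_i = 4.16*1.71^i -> [4.16, 7.11, 12.16, 20.8, 35.57]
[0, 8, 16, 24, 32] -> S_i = 0 + 8*i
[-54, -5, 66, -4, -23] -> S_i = Random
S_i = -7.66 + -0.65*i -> [-7.66, -8.31, -8.96, -9.61, -10.26]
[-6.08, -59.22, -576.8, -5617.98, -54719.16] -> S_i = -6.08*9.74^i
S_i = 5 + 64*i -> [5, 69, 133, 197, 261]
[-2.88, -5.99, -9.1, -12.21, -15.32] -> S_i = -2.88 + -3.11*i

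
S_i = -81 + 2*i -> [-81, -79, -77, -75, -73]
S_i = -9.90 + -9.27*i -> [-9.9, -19.17, -28.44, -37.71, -46.98]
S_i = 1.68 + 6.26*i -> [1.68, 7.94, 14.2, 20.46, 26.72]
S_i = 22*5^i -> [22, 110, 550, 2750, 13750]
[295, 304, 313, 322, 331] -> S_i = 295 + 9*i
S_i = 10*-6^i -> [10, -60, 360, -2160, 12960]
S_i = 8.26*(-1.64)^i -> [8.26, -13.55, 22.22, -36.43, 59.75]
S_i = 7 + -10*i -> [7, -3, -13, -23, -33]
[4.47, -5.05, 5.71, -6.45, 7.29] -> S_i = 4.47*(-1.13)^i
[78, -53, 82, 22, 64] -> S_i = Random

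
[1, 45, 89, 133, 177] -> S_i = 1 + 44*i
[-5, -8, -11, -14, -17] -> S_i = -5 + -3*i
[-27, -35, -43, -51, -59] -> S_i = -27 + -8*i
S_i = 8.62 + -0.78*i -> [8.62, 7.84, 7.06, 6.28, 5.5]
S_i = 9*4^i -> [9, 36, 144, 576, 2304]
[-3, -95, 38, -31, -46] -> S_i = Random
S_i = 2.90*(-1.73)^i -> [2.9, -5.02, 8.68, -15.02, 25.98]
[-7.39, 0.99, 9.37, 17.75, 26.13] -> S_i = -7.39 + 8.38*i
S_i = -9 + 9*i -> [-9, 0, 9, 18, 27]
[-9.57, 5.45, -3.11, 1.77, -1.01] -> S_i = -9.57*(-0.57)^i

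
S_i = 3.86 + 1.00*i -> [3.86, 4.86, 5.86, 6.86, 7.86]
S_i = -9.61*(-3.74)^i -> [-9.61, 35.94, -134.42, 502.73, -1880.22]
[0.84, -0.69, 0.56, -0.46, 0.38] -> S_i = 0.84*(-0.82)^i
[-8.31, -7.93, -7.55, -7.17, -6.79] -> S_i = -8.31 + 0.38*i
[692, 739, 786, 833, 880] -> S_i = 692 + 47*i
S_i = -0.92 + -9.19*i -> [-0.92, -10.11, -19.3, -28.49, -37.68]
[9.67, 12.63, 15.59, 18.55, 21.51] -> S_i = 9.67 + 2.96*i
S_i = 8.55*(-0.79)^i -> [8.55, -6.75, 5.34, -4.22, 3.33]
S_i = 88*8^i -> [88, 704, 5632, 45056, 360448]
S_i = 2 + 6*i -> [2, 8, 14, 20, 26]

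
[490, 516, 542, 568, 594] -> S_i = 490 + 26*i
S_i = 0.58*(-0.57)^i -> [0.58, -0.33, 0.19, -0.11, 0.06]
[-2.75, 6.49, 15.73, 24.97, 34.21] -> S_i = -2.75 + 9.24*i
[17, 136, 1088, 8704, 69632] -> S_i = 17*8^i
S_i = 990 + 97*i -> [990, 1087, 1184, 1281, 1378]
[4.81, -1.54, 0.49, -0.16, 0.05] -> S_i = 4.81*(-0.32)^i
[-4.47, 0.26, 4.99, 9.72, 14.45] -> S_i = -4.47 + 4.73*i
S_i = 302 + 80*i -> [302, 382, 462, 542, 622]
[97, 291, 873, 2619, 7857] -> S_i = 97*3^i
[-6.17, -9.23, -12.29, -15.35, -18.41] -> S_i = -6.17 + -3.06*i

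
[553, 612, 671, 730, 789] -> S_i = 553 + 59*i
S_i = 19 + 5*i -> [19, 24, 29, 34, 39]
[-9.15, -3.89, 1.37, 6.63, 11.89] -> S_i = -9.15 + 5.26*i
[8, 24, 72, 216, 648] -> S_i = 8*3^i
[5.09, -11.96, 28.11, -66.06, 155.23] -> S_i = 5.09*(-2.35)^i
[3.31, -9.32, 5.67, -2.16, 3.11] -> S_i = Random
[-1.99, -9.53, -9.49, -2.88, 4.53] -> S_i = Random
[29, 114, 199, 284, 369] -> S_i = 29 + 85*i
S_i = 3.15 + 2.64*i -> [3.15, 5.79, 8.43, 11.07, 13.71]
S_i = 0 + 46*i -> [0, 46, 92, 138, 184]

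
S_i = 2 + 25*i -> [2, 27, 52, 77, 102]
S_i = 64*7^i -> [64, 448, 3136, 21952, 153664]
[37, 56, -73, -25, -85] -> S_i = Random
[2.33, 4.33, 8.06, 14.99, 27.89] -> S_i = 2.33*1.86^i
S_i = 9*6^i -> [9, 54, 324, 1944, 11664]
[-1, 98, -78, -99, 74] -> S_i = Random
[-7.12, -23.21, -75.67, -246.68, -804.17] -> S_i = -7.12*3.26^i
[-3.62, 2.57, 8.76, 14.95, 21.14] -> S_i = -3.62 + 6.19*i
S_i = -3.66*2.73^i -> [-3.66, -9.99, -27.28, -74.47, -203.3]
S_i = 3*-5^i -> [3, -15, 75, -375, 1875]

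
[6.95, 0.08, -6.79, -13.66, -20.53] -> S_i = 6.95 + -6.87*i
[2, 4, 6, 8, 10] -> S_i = 2 + 2*i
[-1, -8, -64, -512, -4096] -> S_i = -1*8^i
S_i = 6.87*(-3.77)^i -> [6.87, -25.9, 97.64, -368.11, 1387.78]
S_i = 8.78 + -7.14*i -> [8.78, 1.64, -5.5, -12.64, -19.78]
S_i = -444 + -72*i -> [-444, -516, -588, -660, -732]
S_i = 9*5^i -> [9, 45, 225, 1125, 5625]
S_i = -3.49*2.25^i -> [-3.49, -7.85, -17.67, -39.75, -89.44]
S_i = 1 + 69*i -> [1, 70, 139, 208, 277]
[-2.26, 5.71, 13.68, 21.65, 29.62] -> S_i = -2.26 + 7.97*i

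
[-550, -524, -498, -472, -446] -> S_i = -550 + 26*i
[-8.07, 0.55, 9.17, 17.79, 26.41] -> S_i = -8.07 + 8.62*i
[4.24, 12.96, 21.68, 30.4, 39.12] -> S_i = 4.24 + 8.72*i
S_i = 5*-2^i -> [5, -10, 20, -40, 80]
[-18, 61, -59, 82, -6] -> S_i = Random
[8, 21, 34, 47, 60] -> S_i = 8 + 13*i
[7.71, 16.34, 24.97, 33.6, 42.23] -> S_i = 7.71 + 8.63*i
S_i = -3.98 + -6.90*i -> [-3.98, -10.88, -17.78, -24.68, -31.58]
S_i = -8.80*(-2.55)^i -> [-8.8, 22.44, -57.22, 145.92, -372.09]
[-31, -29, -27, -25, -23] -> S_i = -31 + 2*i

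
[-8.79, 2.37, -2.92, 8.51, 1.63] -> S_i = Random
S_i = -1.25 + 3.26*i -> [-1.25, 2.01, 5.27, 8.53, 11.79]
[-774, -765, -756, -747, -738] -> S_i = -774 + 9*i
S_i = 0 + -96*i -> [0, -96, -192, -288, -384]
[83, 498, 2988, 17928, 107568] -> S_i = 83*6^i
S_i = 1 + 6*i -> [1, 7, 13, 19, 25]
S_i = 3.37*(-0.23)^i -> [3.37, -0.78, 0.18, -0.04, 0.01]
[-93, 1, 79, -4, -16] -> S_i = Random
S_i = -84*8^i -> [-84, -672, -5376, -43008, -344064]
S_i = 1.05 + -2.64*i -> [1.05, -1.59, -4.23, -6.87, -9.51]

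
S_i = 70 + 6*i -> [70, 76, 82, 88, 94]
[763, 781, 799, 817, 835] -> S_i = 763 + 18*i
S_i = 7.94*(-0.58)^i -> [7.94, -4.61, 2.67, -1.55, 0.9]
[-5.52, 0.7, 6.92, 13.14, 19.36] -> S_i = -5.52 + 6.22*i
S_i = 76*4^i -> [76, 304, 1216, 4864, 19456]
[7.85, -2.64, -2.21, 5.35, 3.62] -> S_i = Random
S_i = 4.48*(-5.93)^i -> [4.48, -26.57, 157.54, -934.2, 5539.83]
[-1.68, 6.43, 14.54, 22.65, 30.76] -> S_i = -1.68 + 8.11*i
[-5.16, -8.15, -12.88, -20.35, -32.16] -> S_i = -5.16*1.58^i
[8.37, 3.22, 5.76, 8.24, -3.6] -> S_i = Random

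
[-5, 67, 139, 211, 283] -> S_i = -5 + 72*i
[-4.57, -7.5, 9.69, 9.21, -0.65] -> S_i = Random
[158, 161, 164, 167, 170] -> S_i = 158 + 3*i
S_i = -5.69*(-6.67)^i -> [-5.69, 37.95, -253.14, 1688.46, -11262.0]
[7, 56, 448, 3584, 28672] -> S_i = 7*8^i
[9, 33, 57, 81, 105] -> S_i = 9 + 24*i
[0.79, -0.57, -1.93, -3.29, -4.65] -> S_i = 0.79 + -1.36*i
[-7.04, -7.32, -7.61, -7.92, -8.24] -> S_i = -7.04*1.04^i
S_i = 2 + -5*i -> [2, -3, -8, -13, -18]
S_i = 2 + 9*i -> [2, 11, 20, 29, 38]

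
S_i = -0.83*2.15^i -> [-0.83, -1.78, -3.84, -8.25, -17.74]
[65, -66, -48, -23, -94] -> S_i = Random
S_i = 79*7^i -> [79, 553, 3871, 27097, 189679]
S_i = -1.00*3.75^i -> [-1.0, -3.75, -14.06, -52.73, -197.75]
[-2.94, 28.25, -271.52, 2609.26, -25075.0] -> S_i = -2.94*(-9.61)^i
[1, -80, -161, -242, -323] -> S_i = 1 + -81*i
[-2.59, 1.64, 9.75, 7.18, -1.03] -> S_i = Random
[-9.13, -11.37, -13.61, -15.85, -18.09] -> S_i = -9.13 + -2.24*i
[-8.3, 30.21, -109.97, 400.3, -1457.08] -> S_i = -8.30*(-3.64)^i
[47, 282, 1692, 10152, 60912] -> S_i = 47*6^i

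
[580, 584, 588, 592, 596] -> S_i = 580 + 4*i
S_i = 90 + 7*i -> [90, 97, 104, 111, 118]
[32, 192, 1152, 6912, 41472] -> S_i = 32*6^i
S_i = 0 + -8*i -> [0, -8, -16, -24, -32]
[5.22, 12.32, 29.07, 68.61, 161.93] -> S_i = 5.22*2.36^i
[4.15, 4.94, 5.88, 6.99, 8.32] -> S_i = 4.15*1.19^i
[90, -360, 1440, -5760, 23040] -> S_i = 90*-4^i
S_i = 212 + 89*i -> [212, 301, 390, 479, 568]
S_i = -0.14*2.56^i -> [-0.14, -0.36, -0.92, -2.35, -6.01]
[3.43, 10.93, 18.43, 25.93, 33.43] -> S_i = 3.43 + 7.50*i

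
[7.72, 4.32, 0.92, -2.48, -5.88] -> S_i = 7.72 + -3.40*i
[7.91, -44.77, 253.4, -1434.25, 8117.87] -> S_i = 7.91*(-5.66)^i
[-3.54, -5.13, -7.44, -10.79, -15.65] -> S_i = -3.54*1.45^i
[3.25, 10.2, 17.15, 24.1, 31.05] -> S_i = 3.25 + 6.95*i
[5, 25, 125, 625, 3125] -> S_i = 5*5^i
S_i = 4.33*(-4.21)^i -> [4.33, -18.23, 76.75, -323.1, 1360.24]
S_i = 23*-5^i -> [23, -115, 575, -2875, 14375]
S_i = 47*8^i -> [47, 376, 3008, 24064, 192512]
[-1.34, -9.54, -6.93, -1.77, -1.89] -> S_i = Random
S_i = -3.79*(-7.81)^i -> [-3.79, 29.6, -231.18, 1805.48, -14100.79]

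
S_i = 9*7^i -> [9, 63, 441, 3087, 21609]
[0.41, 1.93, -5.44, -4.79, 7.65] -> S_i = Random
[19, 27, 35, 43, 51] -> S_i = 19 + 8*i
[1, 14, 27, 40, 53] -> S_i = 1 + 13*i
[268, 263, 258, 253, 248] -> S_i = 268 + -5*i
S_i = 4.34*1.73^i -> [4.34, 7.51, 12.99, 22.47, 38.88]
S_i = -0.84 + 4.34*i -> [-0.84, 3.5, 7.84, 12.18, 16.52]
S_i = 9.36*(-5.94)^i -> [9.36, -55.6, 330.25, -1961.71, 11652.57]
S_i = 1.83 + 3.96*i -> [1.83, 5.79, 9.75, 13.71, 17.67]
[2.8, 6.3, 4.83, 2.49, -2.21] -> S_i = Random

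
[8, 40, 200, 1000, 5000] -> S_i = 8*5^i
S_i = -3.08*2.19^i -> [-3.08, -6.75, -14.77, -32.35, -70.85]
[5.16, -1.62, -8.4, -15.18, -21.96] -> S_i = 5.16 + -6.78*i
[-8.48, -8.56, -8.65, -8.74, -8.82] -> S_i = -8.48*1.01^i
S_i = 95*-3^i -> [95, -285, 855, -2565, 7695]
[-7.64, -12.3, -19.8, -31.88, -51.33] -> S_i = -7.64*1.61^i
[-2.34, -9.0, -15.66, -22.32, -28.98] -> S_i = -2.34 + -6.66*i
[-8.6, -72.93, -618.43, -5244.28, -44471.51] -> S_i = -8.60*8.48^i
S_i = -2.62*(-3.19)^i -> [-2.62, 8.36, -26.66, 85.05, -271.31]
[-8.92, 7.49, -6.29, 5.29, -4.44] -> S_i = -8.92*(-0.84)^i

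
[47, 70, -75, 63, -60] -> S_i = Random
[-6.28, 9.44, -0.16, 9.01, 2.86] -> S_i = Random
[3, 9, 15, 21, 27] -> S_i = 3 + 6*i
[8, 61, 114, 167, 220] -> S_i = 8 + 53*i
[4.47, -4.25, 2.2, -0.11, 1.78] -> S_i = Random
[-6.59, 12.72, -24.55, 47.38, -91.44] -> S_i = -6.59*(-1.93)^i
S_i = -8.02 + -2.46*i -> [-8.02, -10.48, -12.94, -15.4, -17.86]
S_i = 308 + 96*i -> [308, 404, 500, 596, 692]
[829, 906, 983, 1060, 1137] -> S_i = 829 + 77*i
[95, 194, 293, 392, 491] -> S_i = 95 + 99*i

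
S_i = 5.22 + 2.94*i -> [5.22, 8.16, 11.1, 14.04, 16.98]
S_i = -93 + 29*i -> [-93, -64, -35, -6, 23]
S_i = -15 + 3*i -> [-15, -12, -9, -6, -3]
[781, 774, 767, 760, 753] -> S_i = 781 + -7*i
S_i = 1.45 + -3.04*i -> [1.45, -1.59, -4.63, -7.67, -10.71]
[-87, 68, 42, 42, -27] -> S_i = Random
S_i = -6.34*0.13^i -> [-6.34, -0.82, -0.11, -0.01, -0.0]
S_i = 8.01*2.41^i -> [8.01, 19.3, 46.52, 112.12, 270.21]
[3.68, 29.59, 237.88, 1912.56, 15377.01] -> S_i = 3.68*8.04^i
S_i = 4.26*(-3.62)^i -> [4.26, -15.42, 55.82, -202.09, 731.55]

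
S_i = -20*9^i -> [-20, -180, -1620, -14580, -131220]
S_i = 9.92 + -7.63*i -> [9.92, 2.29, -5.34, -12.97, -20.6]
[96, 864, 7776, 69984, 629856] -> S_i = 96*9^i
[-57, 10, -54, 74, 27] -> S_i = Random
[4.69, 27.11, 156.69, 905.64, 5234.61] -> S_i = 4.69*5.78^i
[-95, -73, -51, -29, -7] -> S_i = -95 + 22*i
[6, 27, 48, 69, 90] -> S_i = 6 + 21*i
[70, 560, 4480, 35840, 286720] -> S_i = 70*8^i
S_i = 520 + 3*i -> [520, 523, 526, 529, 532]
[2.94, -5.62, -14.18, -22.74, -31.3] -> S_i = 2.94 + -8.56*i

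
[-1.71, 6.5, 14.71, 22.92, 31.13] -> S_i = -1.71 + 8.21*i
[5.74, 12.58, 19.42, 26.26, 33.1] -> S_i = 5.74 + 6.84*i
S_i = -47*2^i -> [-47, -94, -188, -376, -752]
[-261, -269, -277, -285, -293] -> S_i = -261 + -8*i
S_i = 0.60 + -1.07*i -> [0.6, -0.47, -1.54, -2.61, -3.68]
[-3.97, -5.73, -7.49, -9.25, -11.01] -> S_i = -3.97 + -1.76*i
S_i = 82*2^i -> [82, 164, 328, 656, 1312]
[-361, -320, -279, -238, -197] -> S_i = -361 + 41*i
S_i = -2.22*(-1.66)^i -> [-2.22, 3.69, -6.12, 10.15, -16.86]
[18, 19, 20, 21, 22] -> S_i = 18 + 1*i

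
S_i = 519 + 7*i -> [519, 526, 533, 540, 547]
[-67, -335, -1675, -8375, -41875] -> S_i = -67*5^i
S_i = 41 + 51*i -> [41, 92, 143, 194, 245]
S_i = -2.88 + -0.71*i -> [-2.88, -3.59, -4.3, -5.01, -5.72]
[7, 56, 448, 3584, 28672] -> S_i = 7*8^i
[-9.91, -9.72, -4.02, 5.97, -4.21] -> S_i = Random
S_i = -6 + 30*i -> [-6, 24, 54, 84, 114]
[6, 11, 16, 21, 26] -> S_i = 6 + 5*i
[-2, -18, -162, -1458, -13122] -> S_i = -2*9^i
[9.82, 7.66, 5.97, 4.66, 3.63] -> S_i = 9.82*0.78^i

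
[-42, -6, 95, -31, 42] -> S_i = Random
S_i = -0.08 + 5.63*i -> [-0.08, 5.55, 11.18, 16.81, 22.44]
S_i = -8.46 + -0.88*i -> [-8.46, -9.34, -10.22, -11.1, -11.98]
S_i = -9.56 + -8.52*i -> [-9.56, -18.08, -26.6, -35.12, -43.64]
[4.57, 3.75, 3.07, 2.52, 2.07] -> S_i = 4.57*0.82^i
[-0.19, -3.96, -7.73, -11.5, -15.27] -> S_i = -0.19 + -3.77*i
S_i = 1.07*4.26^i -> [1.07, 4.56, 19.42, 82.72, 352.39]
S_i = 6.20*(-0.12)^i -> [6.2, -0.74, 0.09, -0.01, 0.0]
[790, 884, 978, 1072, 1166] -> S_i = 790 + 94*i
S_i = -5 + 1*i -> [-5, -4, -3, -2, -1]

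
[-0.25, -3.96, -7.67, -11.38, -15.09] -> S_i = -0.25 + -3.71*i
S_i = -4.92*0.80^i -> [-4.92, -3.94, -3.15, -2.52, -2.02]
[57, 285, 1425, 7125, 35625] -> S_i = 57*5^i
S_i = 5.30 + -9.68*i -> [5.3, -4.38, -14.06, -23.74, -33.42]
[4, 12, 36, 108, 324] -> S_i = 4*3^i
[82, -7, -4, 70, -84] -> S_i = Random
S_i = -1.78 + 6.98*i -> [-1.78, 5.2, 12.18, 19.16, 26.14]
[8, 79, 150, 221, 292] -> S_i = 8 + 71*i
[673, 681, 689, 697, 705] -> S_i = 673 + 8*i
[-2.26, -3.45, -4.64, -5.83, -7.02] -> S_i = -2.26 + -1.19*i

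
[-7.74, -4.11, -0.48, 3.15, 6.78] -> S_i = -7.74 + 3.63*i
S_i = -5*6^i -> [-5, -30, -180, -1080, -6480]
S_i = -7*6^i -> [-7, -42, -252, -1512, -9072]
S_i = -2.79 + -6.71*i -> [-2.79, -9.5, -16.21, -22.92, -29.63]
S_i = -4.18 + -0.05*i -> [-4.18, -4.23, -4.28, -4.33, -4.38]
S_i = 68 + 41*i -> [68, 109, 150, 191, 232]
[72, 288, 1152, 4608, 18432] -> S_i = 72*4^i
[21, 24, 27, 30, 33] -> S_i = 21 + 3*i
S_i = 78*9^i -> [78, 702, 6318, 56862, 511758]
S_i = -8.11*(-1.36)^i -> [-8.11, 11.03, -15.0, 20.4, -27.74]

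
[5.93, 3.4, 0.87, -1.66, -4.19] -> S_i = 5.93 + -2.53*i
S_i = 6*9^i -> [6, 54, 486, 4374, 39366]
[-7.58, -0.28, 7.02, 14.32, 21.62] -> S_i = -7.58 + 7.30*i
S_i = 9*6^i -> [9, 54, 324, 1944, 11664]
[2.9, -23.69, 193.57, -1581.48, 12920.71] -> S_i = 2.90*(-8.17)^i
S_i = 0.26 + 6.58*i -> [0.26, 6.84, 13.42, 20.0, 26.58]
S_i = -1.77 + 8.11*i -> [-1.77, 6.34, 14.45, 22.56, 30.67]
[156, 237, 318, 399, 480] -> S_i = 156 + 81*i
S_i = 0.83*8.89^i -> [0.83, 7.38, 65.6, 583.15, 5184.24]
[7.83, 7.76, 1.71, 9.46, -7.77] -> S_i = Random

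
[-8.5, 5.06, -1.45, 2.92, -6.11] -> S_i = Random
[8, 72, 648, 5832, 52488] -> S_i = 8*9^i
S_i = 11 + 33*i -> [11, 44, 77, 110, 143]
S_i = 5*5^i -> [5, 25, 125, 625, 3125]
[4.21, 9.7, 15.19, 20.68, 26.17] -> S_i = 4.21 + 5.49*i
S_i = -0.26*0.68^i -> [-0.26, -0.18, -0.12, -0.08, -0.06]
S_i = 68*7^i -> [68, 476, 3332, 23324, 163268]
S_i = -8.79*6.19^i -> [-8.79, -54.41, -336.8, -2084.78, -12904.81]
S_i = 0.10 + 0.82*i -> [0.1, 0.92, 1.74, 2.56, 3.38]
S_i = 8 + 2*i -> [8, 10, 12, 14, 16]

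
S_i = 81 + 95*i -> [81, 176, 271, 366, 461]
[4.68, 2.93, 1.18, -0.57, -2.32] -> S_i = 4.68 + -1.75*i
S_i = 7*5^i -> [7, 35, 175, 875, 4375]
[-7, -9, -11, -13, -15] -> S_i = -7 + -2*i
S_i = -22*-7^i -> [-22, 154, -1078, 7546, -52822]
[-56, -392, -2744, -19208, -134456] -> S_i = -56*7^i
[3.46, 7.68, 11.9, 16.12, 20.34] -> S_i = 3.46 + 4.22*i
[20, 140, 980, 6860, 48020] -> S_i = 20*7^i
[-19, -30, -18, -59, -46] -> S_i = Random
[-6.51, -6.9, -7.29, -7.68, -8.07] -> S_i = -6.51 + -0.39*i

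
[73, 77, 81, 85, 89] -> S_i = 73 + 4*i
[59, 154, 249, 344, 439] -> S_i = 59 + 95*i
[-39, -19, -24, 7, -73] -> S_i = Random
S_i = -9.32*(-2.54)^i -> [-9.32, 23.67, -60.13, 152.73, -387.93]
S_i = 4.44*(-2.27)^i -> [4.44, -10.08, 22.88, -51.94, 117.89]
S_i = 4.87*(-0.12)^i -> [4.87, -0.58, 0.07, -0.01, 0.0]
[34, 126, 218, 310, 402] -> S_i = 34 + 92*i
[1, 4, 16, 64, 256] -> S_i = 1*4^i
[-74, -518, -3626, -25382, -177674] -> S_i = -74*7^i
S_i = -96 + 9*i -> [-96, -87, -78, -69, -60]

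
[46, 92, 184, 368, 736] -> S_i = 46*2^i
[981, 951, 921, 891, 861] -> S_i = 981 + -30*i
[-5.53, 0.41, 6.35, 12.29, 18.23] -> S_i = -5.53 + 5.94*i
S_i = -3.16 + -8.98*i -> [-3.16, -12.14, -21.12, -30.1, -39.08]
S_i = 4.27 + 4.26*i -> [4.27, 8.53, 12.79, 17.05, 21.31]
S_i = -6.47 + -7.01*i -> [-6.47, -13.48, -20.49, -27.5, -34.51]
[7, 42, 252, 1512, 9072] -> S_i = 7*6^i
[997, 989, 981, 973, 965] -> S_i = 997 + -8*i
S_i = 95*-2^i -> [95, -190, 380, -760, 1520]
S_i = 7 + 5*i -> [7, 12, 17, 22, 27]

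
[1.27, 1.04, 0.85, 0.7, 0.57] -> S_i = 1.27*0.82^i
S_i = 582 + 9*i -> [582, 591, 600, 609, 618]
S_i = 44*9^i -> [44, 396, 3564, 32076, 288684]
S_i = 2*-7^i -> [2, -14, 98, -686, 4802]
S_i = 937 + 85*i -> [937, 1022, 1107, 1192, 1277]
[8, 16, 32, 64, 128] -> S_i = 8*2^i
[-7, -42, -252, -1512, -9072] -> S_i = -7*6^i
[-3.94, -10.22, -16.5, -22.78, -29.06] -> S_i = -3.94 + -6.28*i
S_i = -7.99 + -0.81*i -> [-7.99, -8.8, -9.61, -10.42, -11.23]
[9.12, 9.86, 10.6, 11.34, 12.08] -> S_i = 9.12 + 0.74*i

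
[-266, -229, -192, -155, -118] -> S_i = -266 + 37*i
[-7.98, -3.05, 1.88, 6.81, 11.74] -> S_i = -7.98 + 4.93*i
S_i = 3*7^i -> [3, 21, 147, 1029, 7203]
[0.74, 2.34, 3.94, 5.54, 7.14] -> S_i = 0.74 + 1.60*i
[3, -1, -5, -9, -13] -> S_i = 3 + -4*i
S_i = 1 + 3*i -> [1, 4, 7, 10, 13]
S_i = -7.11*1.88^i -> [-7.11, -13.37, -25.13, -47.24, -88.82]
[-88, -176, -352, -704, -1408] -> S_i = -88*2^i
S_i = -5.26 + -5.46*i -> [-5.26, -10.72, -16.18, -21.64, -27.1]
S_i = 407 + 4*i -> [407, 411, 415, 419, 423]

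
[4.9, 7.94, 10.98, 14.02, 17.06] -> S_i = 4.90 + 3.04*i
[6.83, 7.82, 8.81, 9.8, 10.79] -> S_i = 6.83 + 0.99*i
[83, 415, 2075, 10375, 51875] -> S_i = 83*5^i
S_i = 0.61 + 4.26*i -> [0.61, 4.87, 9.13, 13.39, 17.65]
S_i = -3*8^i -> [-3, -24, -192, -1536, -12288]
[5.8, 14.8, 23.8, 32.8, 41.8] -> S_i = 5.80 + 9.00*i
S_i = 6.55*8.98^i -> [6.55, 58.82, 528.19, 4743.19, 42593.83]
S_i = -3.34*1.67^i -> [-3.34, -5.58, -9.31, -15.56, -25.98]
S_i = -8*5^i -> [-8, -40, -200, -1000, -5000]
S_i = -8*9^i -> [-8, -72, -648, -5832, -52488]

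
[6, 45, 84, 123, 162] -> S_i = 6 + 39*i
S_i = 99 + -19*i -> [99, 80, 61, 42, 23]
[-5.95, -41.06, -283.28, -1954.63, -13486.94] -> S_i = -5.95*6.90^i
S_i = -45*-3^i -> [-45, 135, -405, 1215, -3645]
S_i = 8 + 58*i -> [8, 66, 124, 182, 240]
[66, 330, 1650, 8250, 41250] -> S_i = 66*5^i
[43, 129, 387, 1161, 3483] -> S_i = 43*3^i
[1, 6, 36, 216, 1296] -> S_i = 1*6^i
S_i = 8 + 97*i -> [8, 105, 202, 299, 396]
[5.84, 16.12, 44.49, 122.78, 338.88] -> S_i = 5.84*2.76^i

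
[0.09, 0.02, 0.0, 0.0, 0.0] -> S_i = 0.09*0.18^i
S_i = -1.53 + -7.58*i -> [-1.53, -9.11, -16.69, -24.27, -31.85]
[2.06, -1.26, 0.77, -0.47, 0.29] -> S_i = 2.06*(-0.61)^i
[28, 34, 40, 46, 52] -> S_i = 28 + 6*i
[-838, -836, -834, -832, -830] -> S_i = -838 + 2*i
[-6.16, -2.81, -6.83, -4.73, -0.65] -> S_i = Random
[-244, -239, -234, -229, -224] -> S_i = -244 + 5*i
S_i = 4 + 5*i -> [4, 9, 14, 19, 24]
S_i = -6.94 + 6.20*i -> [-6.94, -0.74, 5.46, 11.66, 17.86]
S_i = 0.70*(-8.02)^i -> [0.7, -5.61, 45.02, -361.09, 2895.98]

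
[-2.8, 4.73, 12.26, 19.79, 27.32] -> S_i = -2.80 + 7.53*i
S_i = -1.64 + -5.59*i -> [-1.64, -7.23, -12.82, -18.41, -24.0]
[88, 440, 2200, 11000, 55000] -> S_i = 88*5^i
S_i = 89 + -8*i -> [89, 81, 73, 65, 57]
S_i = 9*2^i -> [9, 18, 36, 72, 144]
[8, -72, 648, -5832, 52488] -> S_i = 8*-9^i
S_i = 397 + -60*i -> [397, 337, 277, 217, 157]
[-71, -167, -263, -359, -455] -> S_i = -71 + -96*i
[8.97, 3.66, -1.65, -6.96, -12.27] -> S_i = 8.97 + -5.31*i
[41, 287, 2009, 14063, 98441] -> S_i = 41*7^i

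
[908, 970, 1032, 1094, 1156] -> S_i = 908 + 62*i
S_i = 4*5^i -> [4, 20, 100, 500, 2500]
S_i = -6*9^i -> [-6, -54, -486, -4374, -39366]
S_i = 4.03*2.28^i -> [4.03, 9.19, 20.95, 47.76, 108.9]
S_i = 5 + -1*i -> [5, 4, 3, 2, 1]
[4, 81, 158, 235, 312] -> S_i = 4 + 77*i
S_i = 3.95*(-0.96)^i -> [3.95, -3.79, 3.64, -3.49, 3.35]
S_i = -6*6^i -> [-6, -36, -216, -1296, -7776]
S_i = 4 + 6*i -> [4, 10, 16, 22, 28]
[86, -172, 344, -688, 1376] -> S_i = 86*-2^i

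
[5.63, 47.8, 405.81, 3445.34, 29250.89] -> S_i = 5.63*8.49^i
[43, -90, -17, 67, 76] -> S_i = Random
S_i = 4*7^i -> [4, 28, 196, 1372, 9604]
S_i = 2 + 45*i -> [2, 47, 92, 137, 182]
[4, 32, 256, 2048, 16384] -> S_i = 4*8^i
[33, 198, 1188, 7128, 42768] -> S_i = 33*6^i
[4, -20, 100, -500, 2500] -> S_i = 4*-5^i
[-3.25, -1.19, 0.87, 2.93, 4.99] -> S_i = -3.25 + 2.06*i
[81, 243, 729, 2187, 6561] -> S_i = 81*3^i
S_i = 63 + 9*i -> [63, 72, 81, 90, 99]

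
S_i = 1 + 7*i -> [1, 8, 15, 22, 29]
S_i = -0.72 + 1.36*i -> [-0.72, 0.64, 2.0, 3.36, 4.72]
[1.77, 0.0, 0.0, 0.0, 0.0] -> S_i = 1.77*0.00^i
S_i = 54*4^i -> [54, 216, 864, 3456, 13824]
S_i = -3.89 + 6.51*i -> [-3.89, 2.62, 9.13, 15.64, 22.15]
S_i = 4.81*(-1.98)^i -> [4.81, -9.52, 18.86, -37.34, 73.93]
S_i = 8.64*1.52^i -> [8.64, 13.13, 19.96, 30.34, 46.12]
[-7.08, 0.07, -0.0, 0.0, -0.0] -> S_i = -7.08*(-0.01)^i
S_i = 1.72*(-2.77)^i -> [1.72, -4.76, 13.2, -36.56, 101.26]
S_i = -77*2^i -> [-77, -154, -308, -616, -1232]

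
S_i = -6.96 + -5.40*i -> [-6.96, -12.36, -17.76, -23.16, -28.56]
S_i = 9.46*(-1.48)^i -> [9.46, -14.0, 20.72, -30.67, 45.39]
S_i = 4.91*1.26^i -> [4.91, 6.19, 7.8, 9.82, 12.38]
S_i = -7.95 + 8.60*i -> [-7.95, 0.65, 9.25, 17.85, 26.45]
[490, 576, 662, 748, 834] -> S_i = 490 + 86*i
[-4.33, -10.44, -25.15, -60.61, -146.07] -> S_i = -4.33*2.41^i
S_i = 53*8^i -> [53, 424, 3392, 27136, 217088]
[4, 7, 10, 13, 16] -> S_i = 4 + 3*i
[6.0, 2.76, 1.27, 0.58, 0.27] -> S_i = 6.00*0.46^i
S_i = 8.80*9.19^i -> [8.8, 80.87, 743.21, 6830.13, 62768.93]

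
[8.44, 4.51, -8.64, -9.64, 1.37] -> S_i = Random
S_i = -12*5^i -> [-12, -60, -300, -1500, -7500]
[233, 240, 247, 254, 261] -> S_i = 233 + 7*i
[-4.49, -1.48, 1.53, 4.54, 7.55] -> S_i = -4.49 + 3.01*i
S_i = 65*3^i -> [65, 195, 585, 1755, 5265]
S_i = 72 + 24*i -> [72, 96, 120, 144, 168]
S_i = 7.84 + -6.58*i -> [7.84, 1.26, -5.32, -11.9, -18.48]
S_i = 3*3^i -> [3, 9, 27, 81, 243]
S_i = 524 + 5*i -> [524, 529, 534, 539, 544]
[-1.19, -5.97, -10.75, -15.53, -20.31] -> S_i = -1.19 + -4.78*i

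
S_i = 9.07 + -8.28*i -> [9.07, 0.79, -7.49, -15.77, -24.05]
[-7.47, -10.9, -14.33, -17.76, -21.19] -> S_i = -7.47 + -3.43*i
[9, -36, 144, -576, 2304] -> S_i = 9*-4^i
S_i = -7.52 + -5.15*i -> [-7.52, -12.67, -17.82, -22.97, -28.12]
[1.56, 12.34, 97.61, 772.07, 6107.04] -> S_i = 1.56*7.91^i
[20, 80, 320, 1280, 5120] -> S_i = 20*4^i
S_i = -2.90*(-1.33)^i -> [-2.9, 3.86, -5.13, 6.82, -9.07]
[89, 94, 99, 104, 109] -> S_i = 89 + 5*i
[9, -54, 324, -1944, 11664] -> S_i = 9*-6^i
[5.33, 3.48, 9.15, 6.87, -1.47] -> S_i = Random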